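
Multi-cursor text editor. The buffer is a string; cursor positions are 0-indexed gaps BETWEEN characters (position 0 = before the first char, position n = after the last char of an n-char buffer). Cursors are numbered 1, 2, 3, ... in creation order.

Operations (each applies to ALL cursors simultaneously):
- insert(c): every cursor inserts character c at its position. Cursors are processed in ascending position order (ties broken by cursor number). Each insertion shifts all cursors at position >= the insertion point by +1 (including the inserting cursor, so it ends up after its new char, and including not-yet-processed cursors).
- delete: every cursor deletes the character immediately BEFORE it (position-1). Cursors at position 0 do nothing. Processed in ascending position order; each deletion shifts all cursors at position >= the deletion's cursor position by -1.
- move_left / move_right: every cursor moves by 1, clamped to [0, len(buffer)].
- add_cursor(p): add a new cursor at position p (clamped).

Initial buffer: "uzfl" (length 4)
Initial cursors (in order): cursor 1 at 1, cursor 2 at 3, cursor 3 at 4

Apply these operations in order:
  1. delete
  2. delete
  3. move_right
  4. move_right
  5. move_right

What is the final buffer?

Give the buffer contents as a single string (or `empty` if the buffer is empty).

Answer: empty

Derivation:
After op 1 (delete): buffer="z" (len 1), cursors c1@0 c2@1 c3@1, authorship .
After op 2 (delete): buffer="" (len 0), cursors c1@0 c2@0 c3@0, authorship 
After op 3 (move_right): buffer="" (len 0), cursors c1@0 c2@0 c3@0, authorship 
After op 4 (move_right): buffer="" (len 0), cursors c1@0 c2@0 c3@0, authorship 
After op 5 (move_right): buffer="" (len 0), cursors c1@0 c2@0 c3@0, authorship 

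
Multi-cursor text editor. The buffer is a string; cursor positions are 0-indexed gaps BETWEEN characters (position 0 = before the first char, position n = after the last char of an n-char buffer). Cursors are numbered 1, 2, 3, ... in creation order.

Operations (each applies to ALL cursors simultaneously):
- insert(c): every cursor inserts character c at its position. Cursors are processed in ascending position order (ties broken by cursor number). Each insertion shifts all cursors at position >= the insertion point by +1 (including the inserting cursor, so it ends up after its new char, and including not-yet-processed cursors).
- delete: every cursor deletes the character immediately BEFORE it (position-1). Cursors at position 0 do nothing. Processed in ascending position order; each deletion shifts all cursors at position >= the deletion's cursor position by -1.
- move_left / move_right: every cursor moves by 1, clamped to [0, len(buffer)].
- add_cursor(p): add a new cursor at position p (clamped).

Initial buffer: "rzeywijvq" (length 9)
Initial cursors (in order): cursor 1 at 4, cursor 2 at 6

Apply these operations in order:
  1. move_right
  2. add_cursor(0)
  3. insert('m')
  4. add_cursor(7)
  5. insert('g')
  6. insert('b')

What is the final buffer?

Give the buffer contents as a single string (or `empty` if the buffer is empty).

After op 1 (move_right): buffer="rzeywijvq" (len 9), cursors c1@5 c2@7, authorship .........
After op 2 (add_cursor(0)): buffer="rzeywijvq" (len 9), cursors c3@0 c1@5 c2@7, authorship .........
After op 3 (insert('m')): buffer="mrzeywmijmvq" (len 12), cursors c3@1 c1@7 c2@10, authorship 3.....1..2..
After op 4 (add_cursor(7)): buffer="mrzeywmijmvq" (len 12), cursors c3@1 c1@7 c4@7 c2@10, authorship 3.....1..2..
After op 5 (insert('g')): buffer="mgrzeywmggijmgvq" (len 16), cursors c3@2 c1@10 c4@10 c2@14, authorship 33.....114..22..
After op 6 (insert('b')): buffer="mgbrzeywmggbbijmgbvq" (len 20), cursors c3@3 c1@13 c4@13 c2@18, authorship 333.....11414..222..

Answer: mgbrzeywmggbbijmgbvq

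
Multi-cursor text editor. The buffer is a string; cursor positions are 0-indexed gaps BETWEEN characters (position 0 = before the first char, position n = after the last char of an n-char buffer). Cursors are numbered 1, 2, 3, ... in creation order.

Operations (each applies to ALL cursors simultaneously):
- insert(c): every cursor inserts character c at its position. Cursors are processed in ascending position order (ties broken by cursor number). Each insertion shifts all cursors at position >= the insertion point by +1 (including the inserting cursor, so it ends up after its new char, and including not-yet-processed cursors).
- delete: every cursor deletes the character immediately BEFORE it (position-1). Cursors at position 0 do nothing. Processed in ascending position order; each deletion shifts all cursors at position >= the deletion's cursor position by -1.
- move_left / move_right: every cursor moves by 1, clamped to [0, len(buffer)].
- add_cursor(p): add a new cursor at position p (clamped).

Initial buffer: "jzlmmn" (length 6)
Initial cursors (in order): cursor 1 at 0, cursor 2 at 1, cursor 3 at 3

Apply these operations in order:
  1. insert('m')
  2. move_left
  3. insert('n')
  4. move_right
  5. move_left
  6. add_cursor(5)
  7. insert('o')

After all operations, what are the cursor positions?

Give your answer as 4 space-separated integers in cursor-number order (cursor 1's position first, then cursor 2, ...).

Answer: 2 6 12 8

Derivation:
After op 1 (insert('m')): buffer="mjmzlmmmn" (len 9), cursors c1@1 c2@3 c3@6, authorship 1.2..3...
After op 2 (move_left): buffer="mjmzlmmmn" (len 9), cursors c1@0 c2@2 c3@5, authorship 1.2..3...
After op 3 (insert('n')): buffer="nmjnmzlnmmmn" (len 12), cursors c1@1 c2@4 c3@8, authorship 11.22..33...
After op 4 (move_right): buffer="nmjnmzlnmmmn" (len 12), cursors c1@2 c2@5 c3@9, authorship 11.22..33...
After op 5 (move_left): buffer="nmjnmzlnmmmn" (len 12), cursors c1@1 c2@4 c3@8, authorship 11.22..33...
After op 6 (add_cursor(5)): buffer="nmjnmzlnmmmn" (len 12), cursors c1@1 c2@4 c4@5 c3@8, authorship 11.22..33...
After op 7 (insert('o')): buffer="nomjnomozlnommmn" (len 16), cursors c1@2 c2@6 c4@8 c3@12, authorship 111.2224..333...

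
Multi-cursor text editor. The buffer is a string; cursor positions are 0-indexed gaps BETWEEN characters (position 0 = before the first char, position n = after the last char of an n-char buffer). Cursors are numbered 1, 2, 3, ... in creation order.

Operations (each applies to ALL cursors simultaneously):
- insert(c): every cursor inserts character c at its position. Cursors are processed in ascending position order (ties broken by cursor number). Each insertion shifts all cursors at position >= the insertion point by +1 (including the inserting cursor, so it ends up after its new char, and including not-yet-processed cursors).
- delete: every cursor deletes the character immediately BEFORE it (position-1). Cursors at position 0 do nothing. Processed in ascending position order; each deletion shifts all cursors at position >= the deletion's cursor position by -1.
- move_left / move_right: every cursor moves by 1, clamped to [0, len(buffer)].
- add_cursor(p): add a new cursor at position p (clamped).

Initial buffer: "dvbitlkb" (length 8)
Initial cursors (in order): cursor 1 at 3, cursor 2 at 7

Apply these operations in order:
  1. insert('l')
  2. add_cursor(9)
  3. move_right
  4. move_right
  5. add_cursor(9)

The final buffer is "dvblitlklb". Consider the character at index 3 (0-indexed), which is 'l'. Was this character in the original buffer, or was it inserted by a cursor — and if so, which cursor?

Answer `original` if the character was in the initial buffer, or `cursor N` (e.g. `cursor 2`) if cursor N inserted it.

After op 1 (insert('l')): buffer="dvblitlklb" (len 10), cursors c1@4 c2@9, authorship ...1....2.
After op 2 (add_cursor(9)): buffer="dvblitlklb" (len 10), cursors c1@4 c2@9 c3@9, authorship ...1....2.
After op 3 (move_right): buffer="dvblitlklb" (len 10), cursors c1@5 c2@10 c3@10, authorship ...1....2.
After op 4 (move_right): buffer="dvblitlklb" (len 10), cursors c1@6 c2@10 c3@10, authorship ...1....2.
After op 5 (add_cursor(9)): buffer="dvblitlklb" (len 10), cursors c1@6 c4@9 c2@10 c3@10, authorship ...1....2.
Authorship (.=original, N=cursor N): . . . 1 . . . . 2 .
Index 3: author = 1

Answer: cursor 1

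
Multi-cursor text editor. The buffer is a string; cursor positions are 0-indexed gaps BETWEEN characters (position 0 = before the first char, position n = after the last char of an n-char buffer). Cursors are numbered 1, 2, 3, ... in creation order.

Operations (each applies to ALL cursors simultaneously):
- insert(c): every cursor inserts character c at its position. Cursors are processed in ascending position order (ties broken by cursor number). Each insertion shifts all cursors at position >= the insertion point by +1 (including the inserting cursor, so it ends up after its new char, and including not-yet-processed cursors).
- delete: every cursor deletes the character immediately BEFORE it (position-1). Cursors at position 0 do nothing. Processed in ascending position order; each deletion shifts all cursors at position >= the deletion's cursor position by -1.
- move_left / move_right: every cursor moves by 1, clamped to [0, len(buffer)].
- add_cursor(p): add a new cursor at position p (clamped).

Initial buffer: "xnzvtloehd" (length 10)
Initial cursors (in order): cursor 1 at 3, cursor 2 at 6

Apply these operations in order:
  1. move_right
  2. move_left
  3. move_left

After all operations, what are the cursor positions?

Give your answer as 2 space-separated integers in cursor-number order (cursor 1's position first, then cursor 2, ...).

After op 1 (move_right): buffer="xnzvtloehd" (len 10), cursors c1@4 c2@7, authorship ..........
After op 2 (move_left): buffer="xnzvtloehd" (len 10), cursors c1@3 c2@6, authorship ..........
After op 3 (move_left): buffer="xnzvtloehd" (len 10), cursors c1@2 c2@5, authorship ..........

Answer: 2 5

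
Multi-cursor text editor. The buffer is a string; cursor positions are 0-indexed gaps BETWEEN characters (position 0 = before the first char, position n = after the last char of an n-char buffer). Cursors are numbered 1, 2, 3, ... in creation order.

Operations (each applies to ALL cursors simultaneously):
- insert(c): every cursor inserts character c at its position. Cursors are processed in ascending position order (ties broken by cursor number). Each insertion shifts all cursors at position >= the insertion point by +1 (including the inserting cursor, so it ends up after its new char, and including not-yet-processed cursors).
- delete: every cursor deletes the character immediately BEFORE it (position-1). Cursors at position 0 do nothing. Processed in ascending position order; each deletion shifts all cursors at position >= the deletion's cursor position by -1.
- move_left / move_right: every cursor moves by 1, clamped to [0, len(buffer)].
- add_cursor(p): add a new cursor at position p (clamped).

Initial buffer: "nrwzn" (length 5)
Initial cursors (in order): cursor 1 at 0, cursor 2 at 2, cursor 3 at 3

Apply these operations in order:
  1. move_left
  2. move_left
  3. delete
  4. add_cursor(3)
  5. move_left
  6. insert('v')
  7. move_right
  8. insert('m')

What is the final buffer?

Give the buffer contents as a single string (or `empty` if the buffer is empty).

Answer: vvvrmmmwvzmn

Derivation:
After op 1 (move_left): buffer="nrwzn" (len 5), cursors c1@0 c2@1 c3@2, authorship .....
After op 2 (move_left): buffer="nrwzn" (len 5), cursors c1@0 c2@0 c3@1, authorship .....
After op 3 (delete): buffer="rwzn" (len 4), cursors c1@0 c2@0 c3@0, authorship ....
After op 4 (add_cursor(3)): buffer="rwzn" (len 4), cursors c1@0 c2@0 c3@0 c4@3, authorship ....
After op 5 (move_left): buffer="rwzn" (len 4), cursors c1@0 c2@0 c3@0 c4@2, authorship ....
After op 6 (insert('v')): buffer="vvvrwvzn" (len 8), cursors c1@3 c2@3 c3@3 c4@6, authorship 123..4..
After op 7 (move_right): buffer="vvvrwvzn" (len 8), cursors c1@4 c2@4 c3@4 c4@7, authorship 123..4..
After op 8 (insert('m')): buffer="vvvrmmmwvzmn" (len 12), cursors c1@7 c2@7 c3@7 c4@11, authorship 123.123.4.4.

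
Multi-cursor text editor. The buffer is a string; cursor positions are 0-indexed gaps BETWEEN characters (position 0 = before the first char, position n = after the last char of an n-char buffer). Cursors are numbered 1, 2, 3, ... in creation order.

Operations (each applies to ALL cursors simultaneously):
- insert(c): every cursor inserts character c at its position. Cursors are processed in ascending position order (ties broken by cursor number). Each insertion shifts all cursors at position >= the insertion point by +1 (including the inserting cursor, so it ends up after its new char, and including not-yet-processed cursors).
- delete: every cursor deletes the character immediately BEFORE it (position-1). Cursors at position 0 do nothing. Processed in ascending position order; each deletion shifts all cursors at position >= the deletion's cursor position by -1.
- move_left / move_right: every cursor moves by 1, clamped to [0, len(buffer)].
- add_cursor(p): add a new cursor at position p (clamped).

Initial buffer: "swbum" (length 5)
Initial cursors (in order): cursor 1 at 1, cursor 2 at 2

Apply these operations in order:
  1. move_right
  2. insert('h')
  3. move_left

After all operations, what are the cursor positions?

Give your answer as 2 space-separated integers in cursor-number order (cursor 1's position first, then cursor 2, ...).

Answer: 2 4

Derivation:
After op 1 (move_right): buffer="swbum" (len 5), cursors c1@2 c2@3, authorship .....
After op 2 (insert('h')): buffer="swhbhum" (len 7), cursors c1@3 c2@5, authorship ..1.2..
After op 3 (move_left): buffer="swhbhum" (len 7), cursors c1@2 c2@4, authorship ..1.2..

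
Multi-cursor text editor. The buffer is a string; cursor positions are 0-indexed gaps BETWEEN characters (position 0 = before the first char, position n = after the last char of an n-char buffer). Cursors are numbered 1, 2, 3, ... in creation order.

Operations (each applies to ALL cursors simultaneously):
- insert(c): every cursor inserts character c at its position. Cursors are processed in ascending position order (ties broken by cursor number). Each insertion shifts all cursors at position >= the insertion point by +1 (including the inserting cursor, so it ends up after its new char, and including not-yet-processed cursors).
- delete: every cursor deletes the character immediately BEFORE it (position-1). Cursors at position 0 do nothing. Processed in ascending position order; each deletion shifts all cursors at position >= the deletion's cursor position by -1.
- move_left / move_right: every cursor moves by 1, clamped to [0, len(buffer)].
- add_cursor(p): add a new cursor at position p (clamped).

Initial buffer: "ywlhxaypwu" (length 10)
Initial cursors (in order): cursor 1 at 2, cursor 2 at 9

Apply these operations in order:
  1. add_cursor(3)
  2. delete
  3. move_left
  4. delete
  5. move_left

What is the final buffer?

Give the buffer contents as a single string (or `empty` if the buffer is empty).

After op 1 (add_cursor(3)): buffer="ywlhxaypwu" (len 10), cursors c1@2 c3@3 c2@9, authorship ..........
After op 2 (delete): buffer="yhxaypu" (len 7), cursors c1@1 c3@1 c2@6, authorship .......
After op 3 (move_left): buffer="yhxaypu" (len 7), cursors c1@0 c3@0 c2@5, authorship .......
After op 4 (delete): buffer="yhxapu" (len 6), cursors c1@0 c3@0 c2@4, authorship ......
After op 5 (move_left): buffer="yhxapu" (len 6), cursors c1@0 c3@0 c2@3, authorship ......

Answer: yhxapu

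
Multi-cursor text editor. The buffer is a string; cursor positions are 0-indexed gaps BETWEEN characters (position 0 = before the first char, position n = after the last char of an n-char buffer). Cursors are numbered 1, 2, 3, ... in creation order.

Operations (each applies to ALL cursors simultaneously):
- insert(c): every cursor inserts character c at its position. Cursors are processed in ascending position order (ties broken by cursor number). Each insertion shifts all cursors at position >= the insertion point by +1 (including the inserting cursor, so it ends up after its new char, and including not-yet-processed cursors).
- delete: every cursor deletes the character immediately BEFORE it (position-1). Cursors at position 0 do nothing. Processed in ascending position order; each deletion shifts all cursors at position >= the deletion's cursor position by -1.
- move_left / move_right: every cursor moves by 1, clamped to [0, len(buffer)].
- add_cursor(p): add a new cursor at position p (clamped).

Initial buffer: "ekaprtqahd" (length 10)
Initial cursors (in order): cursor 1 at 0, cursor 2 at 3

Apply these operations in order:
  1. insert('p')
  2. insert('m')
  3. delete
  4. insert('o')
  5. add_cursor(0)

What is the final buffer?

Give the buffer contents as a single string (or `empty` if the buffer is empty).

After op 1 (insert('p')): buffer="pekapprtqahd" (len 12), cursors c1@1 c2@5, authorship 1...2.......
After op 2 (insert('m')): buffer="pmekapmprtqahd" (len 14), cursors c1@2 c2@7, authorship 11...22.......
After op 3 (delete): buffer="pekapprtqahd" (len 12), cursors c1@1 c2@5, authorship 1...2.......
After op 4 (insert('o')): buffer="poekapoprtqahd" (len 14), cursors c1@2 c2@7, authorship 11...22.......
After op 5 (add_cursor(0)): buffer="poekapoprtqahd" (len 14), cursors c3@0 c1@2 c2@7, authorship 11...22.......

Answer: poekapoprtqahd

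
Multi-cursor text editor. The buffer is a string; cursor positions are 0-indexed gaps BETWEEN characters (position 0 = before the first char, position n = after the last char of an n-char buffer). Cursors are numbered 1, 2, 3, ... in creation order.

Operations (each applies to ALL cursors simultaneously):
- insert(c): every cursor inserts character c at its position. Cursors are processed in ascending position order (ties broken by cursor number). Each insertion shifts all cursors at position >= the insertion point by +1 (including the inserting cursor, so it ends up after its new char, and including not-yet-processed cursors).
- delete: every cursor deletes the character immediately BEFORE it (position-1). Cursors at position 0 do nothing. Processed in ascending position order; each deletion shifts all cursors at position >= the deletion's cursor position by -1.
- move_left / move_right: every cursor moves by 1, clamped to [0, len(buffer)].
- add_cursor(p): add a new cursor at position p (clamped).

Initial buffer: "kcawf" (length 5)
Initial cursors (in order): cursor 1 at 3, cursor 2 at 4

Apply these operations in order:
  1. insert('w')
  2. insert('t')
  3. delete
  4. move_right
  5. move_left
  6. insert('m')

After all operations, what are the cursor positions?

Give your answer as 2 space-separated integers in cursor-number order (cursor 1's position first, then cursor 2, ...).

Answer: 5 8

Derivation:
After op 1 (insert('w')): buffer="kcawwwf" (len 7), cursors c1@4 c2@6, authorship ...1.2.
After op 2 (insert('t')): buffer="kcawtwwtf" (len 9), cursors c1@5 c2@8, authorship ...11.22.
After op 3 (delete): buffer="kcawwwf" (len 7), cursors c1@4 c2@6, authorship ...1.2.
After op 4 (move_right): buffer="kcawwwf" (len 7), cursors c1@5 c2@7, authorship ...1.2.
After op 5 (move_left): buffer="kcawwwf" (len 7), cursors c1@4 c2@6, authorship ...1.2.
After op 6 (insert('m')): buffer="kcawmwwmf" (len 9), cursors c1@5 c2@8, authorship ...11.22.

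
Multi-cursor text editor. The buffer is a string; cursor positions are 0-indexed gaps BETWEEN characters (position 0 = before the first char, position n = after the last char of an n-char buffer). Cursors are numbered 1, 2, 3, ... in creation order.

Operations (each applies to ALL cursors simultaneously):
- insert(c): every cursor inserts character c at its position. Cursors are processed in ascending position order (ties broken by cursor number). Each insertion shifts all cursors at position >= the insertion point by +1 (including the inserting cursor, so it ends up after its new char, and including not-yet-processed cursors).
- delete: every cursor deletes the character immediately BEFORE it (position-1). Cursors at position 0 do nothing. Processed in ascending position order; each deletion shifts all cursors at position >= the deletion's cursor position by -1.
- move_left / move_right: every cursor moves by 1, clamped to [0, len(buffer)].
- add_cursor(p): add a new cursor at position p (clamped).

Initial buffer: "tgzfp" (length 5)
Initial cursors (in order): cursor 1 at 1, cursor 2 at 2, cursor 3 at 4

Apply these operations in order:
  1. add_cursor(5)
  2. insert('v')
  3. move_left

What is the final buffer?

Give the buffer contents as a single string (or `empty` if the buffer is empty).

After op 1 (add_cursor(5)): buffer="tgzfp" (len 5), cursors c1@1 c2@2 c3@4 c4@5, authorship .....
After op 2 (insert('v')): buffer="tvgvzfvpv" (len 9), cursors c1@2 c2@4 c3@7 c4@9, authorship .1.2..3.4
After op 3 (move_left): buffer="tvgvzfvpv" (len 9), cursors c1@1 c2@3 c3@6 c4@8, authorship .1.2..3.4

Answer: tvgvzfvpv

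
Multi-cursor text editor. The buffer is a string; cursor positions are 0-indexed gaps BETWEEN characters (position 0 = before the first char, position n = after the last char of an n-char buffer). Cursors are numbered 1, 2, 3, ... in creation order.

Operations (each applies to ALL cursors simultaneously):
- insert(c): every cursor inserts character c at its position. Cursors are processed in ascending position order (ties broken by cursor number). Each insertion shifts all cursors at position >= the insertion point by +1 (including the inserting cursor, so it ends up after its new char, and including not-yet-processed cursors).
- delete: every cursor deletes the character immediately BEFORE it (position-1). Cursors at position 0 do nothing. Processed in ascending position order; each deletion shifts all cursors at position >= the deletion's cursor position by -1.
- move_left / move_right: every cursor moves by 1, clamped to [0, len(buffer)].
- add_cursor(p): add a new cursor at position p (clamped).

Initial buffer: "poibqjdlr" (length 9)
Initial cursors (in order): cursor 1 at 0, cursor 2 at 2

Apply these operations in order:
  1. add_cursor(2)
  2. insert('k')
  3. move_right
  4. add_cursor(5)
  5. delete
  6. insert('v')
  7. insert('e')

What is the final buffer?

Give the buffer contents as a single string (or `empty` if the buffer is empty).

After op 1 (add_cursor(2)): buffer="poibqjdlr" (len 9), cursors c1@0 c2@2 c3@2, authorship .........
After op 2 (insert('k')): buffer="kpokkibqjdlr" (len 12), cursors c1@1 c2@5 c3@5, authorship 1..23.......
After op 3 (move_right): buffer="kpokkibqjdlr" (len 12), cursors c1@2 c2@6 c3@6, authorship 1..23.......
After op 4 (add_cursor(5)): buffer="kpokkibqjdlr" (len 12), cursors c1@2 c4@5 c2@6 c3@6, authorship 1..23.......
After op 5 (delete): buffer="kobqjdlr" (len 8), cursors c1@1 c2@2 c3@2 c4@2, authorship 1.......
After op 6 (insert('v')): buffer="kvovvvbqjdlr" (len 12), cursors c1@2 c2@6 c3@6 c4@6, authorship 11.234......
After op 7 (insert('e')): buffer="kveovvveeebqjdlr" (len 16), cursors c1@3 c2@10 c3@10 c4@10, authorship 111.234234......

Answer: kveovvveeebqjdlr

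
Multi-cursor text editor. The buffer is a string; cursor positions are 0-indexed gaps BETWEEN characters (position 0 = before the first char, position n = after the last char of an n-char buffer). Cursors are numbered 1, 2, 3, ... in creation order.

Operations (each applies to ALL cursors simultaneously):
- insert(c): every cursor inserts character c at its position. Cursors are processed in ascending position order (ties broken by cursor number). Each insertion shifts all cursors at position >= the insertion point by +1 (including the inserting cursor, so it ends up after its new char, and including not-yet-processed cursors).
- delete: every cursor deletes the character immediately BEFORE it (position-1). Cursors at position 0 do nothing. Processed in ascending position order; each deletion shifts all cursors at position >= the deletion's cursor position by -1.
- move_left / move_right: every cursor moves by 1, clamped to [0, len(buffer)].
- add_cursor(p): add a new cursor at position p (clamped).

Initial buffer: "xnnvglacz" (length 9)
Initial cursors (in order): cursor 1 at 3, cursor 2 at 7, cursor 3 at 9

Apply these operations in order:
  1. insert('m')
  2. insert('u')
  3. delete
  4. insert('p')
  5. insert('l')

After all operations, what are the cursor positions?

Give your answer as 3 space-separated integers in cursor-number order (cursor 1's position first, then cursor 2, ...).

Answer: 6 13 18

Derivation:
After op 1 (insert('m')): buffer="xnnmvglamczm" (len 12), cursors c1@4 c2@9 c3@12, authorship ...1....2..3
After op 2 (insert('u')): buffer="xnnmuvglamuczmu" (len 15), cursors c1@5 c2@11 c3@15, authorship ...11....22..33
After op 3 (delete): buffer="xnnmvglamczm" (len 12), cursors c1@4 c2@9 c3@12, authorship ...1....2..3
After op 4 (insert('p')): buffer="xnnmpvglampczmp" (len 15), cursors c1@5 c2@11 c3@15, authorship ...11....22..33
After op 5 (insert('l')): buffer="xnnmplvglamplczmpl" (len 18), cursors c1@6 c2@13 c3@18, authorship ...111....222..333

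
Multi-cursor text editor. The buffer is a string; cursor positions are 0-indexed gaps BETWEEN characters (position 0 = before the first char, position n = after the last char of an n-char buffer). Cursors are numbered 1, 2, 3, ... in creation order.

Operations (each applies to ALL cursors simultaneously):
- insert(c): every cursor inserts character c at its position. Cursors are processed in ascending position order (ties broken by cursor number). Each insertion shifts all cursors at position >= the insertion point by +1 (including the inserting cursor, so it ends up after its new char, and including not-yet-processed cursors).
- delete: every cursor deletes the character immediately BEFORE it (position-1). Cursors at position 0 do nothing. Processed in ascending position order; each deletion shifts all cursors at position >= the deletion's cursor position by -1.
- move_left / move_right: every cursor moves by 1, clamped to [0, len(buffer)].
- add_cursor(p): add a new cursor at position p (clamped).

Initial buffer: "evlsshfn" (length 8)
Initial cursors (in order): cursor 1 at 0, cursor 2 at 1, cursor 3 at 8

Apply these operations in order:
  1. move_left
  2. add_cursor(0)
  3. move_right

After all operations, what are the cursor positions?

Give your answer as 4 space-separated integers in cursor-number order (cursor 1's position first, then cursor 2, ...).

Answer: 1 1 8 1

Derivation:
After op 1 (move_left): buffer="evlsshfn" (len 8), cursors c1@0 c2@0 c3@7, authorship ........
After op 2 (add_cursor(0)): buffer="evlsshfn" (len 8), cursors c1@0 c2@0 c4@0 c3@7, authorship ........
After op 3 (move_right): buffer="evlsshfn" (len 8), cursors c1@1 c2@1 c4@1 c3@8, authorship ........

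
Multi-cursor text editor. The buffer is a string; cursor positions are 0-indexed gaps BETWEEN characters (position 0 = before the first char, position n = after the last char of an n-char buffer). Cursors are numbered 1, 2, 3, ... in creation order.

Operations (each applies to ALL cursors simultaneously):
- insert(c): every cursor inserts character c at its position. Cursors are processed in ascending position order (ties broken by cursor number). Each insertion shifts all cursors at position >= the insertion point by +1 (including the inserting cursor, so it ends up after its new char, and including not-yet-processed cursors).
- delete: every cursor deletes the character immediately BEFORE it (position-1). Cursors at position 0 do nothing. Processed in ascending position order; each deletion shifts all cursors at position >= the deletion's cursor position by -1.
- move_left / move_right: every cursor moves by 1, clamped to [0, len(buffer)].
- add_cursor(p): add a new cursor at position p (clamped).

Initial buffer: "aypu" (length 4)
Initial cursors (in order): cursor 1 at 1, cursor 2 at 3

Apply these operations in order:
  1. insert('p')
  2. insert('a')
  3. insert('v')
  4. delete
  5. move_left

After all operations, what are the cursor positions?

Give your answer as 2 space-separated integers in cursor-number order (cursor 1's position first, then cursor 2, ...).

Answer: 2 6

Derivation:
After op 1 (insert('p')): buffer="apyppu" (len 6), cursors c1@2 c2@5, authorship .1..2.
After op 2 (insert('a')): buffer="apayppau" (len 8), cursors c1@3 c2@7, authorship .11..22.
After op 3 (insert('v')): buffer="apavyppavu" (len 10), cursors c1@4 c2@9, authorship .111..222.
After op 4 (delete): buffer="apayppau" (len 8), cursors c1@3 c2@7, authorship .11..22.
After op 5 (move_left): buffer="apayppau" (len 8), cursors c1@2 c2@6, authorship .11..22.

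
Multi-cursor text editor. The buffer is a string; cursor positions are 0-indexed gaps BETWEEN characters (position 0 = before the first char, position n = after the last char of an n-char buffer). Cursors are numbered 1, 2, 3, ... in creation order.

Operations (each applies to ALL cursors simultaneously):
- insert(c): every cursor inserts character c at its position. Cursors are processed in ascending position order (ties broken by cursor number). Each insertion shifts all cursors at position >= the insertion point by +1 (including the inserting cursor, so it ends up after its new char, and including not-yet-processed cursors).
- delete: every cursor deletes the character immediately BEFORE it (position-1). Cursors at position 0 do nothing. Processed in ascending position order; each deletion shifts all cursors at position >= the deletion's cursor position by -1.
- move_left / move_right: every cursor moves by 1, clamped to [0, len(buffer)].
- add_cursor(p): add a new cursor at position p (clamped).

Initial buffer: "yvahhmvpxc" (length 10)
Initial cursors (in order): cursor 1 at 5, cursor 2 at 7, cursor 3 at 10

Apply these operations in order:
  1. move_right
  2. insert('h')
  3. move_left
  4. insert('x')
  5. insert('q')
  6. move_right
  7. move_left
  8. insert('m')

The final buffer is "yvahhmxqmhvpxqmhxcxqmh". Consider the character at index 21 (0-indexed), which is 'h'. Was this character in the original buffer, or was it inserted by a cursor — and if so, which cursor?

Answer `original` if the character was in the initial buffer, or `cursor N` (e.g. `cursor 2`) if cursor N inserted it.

Answer: cursor 3

Derivation:
After op 1 (move_right): buffer="yvahhmvpxc" (len 10), cursors c1@6 c2@8 c3@10, authorship ..........
After op 2 (insert('h')): buffer="yvahhmhvphxch" (len 13), cursors c1@7 c2@10 c3@13, authorship ......1..2..3
After op 3 (move_left): buffer="yvahhmhvphxch" (len 13), cursors c1@6 c2@9 c3@12, authorship ......1..2..3
After op 4 (insert('x')): buffer="yvahhmxhvpxhxcxh" (len 16), cursors c1@7 c2@11 c3@15, authorship ......11..22..33
After op 5 (insert('q')): buffer="yvahhmxqhvpxqhxcxqh" (len 19), cursors c1@8 c2@13 c3@18, authorship ......111..222..333
After op 6 (move_right): buffer="yvahhmxqhvpxqhxcxqh" (len 19), cursors c1@9 c2@14 c3@19, authorship ......111..222..333
After op 7 (move_left): buffer="yvahhmxqhvpxqhxcxqh" (len 19), cursors c1@8 c2@13 c3@18, authorship ......111..222..333
After op 8 (insert('m')): buffer="yvahhmxqmhvpxqmhxcxqmh" (len 22), cursors c1@9 c2@15 c3@21, authorship ......1111..2222..3333
Authorship (.=original, N=cursor N): . . . . . . 1 1 1 1 . . 2 2 2 2 . . 3 3 3 3
Index 21: author = 3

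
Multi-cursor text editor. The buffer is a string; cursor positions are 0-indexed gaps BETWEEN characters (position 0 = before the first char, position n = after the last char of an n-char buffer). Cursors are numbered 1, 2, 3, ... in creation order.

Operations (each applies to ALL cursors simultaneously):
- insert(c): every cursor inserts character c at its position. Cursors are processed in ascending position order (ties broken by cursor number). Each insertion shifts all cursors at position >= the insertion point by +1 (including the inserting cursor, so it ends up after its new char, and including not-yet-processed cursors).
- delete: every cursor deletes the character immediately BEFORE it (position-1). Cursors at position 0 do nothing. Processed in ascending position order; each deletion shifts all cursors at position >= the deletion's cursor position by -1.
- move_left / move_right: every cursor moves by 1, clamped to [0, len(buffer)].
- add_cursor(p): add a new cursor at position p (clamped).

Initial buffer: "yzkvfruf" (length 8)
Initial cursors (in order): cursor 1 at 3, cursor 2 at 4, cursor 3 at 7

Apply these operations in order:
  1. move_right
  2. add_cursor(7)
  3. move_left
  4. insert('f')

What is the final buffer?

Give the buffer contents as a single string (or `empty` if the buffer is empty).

After op 1 (move_right): buffer="yzkvfruf" (len 8), cursors c1@4 c2@5 c3@8, authorship ........
After op 2 (add_cursor(7)): buffer="yzkvfruf" (len 8), cursors c1@4 c2@5 c4@7 c3@8, authorship ........
After op 3 (move_left): buffer="yzkvfruf" (len 8), cursors c1@3 c2@4 c4@6 c3@7, authorship ........
After op 4 (insert('f')): buffer="yzkfvffrfuff" (len 12), cursors c1@4 c2@6 c4@9 c3@11, authorship ...1.2..4.3.

Answer: yzkfvffrfuff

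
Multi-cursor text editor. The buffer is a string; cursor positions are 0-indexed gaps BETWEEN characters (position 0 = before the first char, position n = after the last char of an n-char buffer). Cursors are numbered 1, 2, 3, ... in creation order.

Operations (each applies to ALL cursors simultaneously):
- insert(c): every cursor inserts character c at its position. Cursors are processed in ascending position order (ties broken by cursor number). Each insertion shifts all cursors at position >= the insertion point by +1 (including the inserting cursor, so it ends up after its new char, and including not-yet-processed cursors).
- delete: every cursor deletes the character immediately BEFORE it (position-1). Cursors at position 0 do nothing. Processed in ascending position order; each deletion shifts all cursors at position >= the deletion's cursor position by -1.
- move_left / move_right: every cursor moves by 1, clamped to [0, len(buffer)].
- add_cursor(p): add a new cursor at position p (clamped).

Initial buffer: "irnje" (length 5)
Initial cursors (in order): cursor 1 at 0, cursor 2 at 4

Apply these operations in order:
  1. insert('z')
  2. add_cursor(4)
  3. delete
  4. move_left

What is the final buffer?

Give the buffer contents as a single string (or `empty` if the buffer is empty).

Answer: irje

Derivation:
After op 1 (insert('z')): buffer="zirnjze" (len 7), cursors c1@1 c2@6, authorship 1....2.
After op 2 (add_cursor(4)): buffer="zirnjze" (len 7), cursors c1@1 c3@4 c2@6, authorship 1....2.
After op 3 (delete): buffer="irje" (len 4), cursors c1@0 c3@2 c2@3, authorship ....
After op 4 (move_left): buffer="irje" (len 4), cursors c1@0 c3@1 c2@2, authorship ....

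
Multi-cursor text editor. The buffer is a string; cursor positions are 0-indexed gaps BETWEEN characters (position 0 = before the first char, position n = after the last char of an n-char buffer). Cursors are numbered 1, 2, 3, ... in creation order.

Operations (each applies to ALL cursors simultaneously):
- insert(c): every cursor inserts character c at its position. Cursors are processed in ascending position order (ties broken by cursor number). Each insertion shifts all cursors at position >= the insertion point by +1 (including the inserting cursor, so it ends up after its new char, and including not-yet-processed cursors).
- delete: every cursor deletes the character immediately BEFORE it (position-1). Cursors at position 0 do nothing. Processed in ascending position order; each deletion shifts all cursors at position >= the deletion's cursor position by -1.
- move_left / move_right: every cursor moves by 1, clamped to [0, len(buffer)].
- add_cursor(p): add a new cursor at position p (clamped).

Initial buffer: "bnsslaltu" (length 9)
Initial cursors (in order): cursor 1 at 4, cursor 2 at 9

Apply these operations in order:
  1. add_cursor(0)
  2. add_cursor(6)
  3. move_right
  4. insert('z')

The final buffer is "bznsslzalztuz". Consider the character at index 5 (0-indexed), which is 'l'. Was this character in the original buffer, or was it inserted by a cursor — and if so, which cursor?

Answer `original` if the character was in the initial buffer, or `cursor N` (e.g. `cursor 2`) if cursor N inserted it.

Answer: original

Derivation:
After op 1 (add_cursor(0)): buffer="bnsslaltu" (len 9), cursors c3@0 c1@4 c2@9, authorship .........
After op 2 (add_cursor(6)): buffer="bnsslaltu" (len 9), cursors c3@0 c1@4 c4@6 c2@9, authorship .........
After op 3 (move_right): buffer="bnsslaltu" (len 9), cursors c3@1 c1@5 c4@7 c2@9, authorship .........
After op 4 (insert('z')): buffer="bznsslzalztuz" (len 13), cursors c3@2 c1@7 c4@10 c2@13, authorship .3....1..4..2
Authorship (.=original, N=cursor N): . 3 . . . . 1 . . 4 . . 2
Index 5: author = original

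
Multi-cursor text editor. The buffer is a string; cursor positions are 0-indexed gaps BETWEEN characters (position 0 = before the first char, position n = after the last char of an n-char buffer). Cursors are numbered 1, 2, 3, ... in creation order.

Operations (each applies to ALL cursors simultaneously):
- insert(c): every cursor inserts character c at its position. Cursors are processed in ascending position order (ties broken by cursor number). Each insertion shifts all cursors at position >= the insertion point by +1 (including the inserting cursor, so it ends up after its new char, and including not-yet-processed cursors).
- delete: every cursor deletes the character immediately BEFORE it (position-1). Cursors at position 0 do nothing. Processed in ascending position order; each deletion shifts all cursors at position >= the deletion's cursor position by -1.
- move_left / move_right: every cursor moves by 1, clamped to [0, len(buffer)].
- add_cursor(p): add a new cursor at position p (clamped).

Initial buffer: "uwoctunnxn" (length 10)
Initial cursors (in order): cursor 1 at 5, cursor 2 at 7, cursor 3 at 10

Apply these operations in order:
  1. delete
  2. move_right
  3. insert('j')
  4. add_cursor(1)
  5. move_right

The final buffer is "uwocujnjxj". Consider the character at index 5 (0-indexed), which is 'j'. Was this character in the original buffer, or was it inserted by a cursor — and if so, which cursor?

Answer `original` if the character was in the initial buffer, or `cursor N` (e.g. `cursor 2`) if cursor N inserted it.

Answer: cursor 1

Derivation:
After op 1 (delete): buffer="uwocunx" (len 7), cursors c1@4 c2@5 c3@7, authorship .......
After op 2 (move_right): buffer="uwocunx" (len 7), cursors c1@5 c2@6 c3@7, authorship .......
After op 3 (insert('j')): buffer="uwocujnjxj" (len 10), cursors c1@6 c2@8 c3@10, authorship .....1.2.3
After op 4 (add_cursor(1)): buffer="uwocujnjxj" (len 10), cursors c4@1 c1@6 c2@8 c3@10, authorship .....1.2.3
After op 5 (move_right): buffer="uwocujnjxj" (len 10), cursors c4@2 c1@7 c2@9 c3@10, authorship .....1.2.3
Authorship (.=original, N=cursor N): . . . . . 1 . 2 . 3
Index 5: author = 1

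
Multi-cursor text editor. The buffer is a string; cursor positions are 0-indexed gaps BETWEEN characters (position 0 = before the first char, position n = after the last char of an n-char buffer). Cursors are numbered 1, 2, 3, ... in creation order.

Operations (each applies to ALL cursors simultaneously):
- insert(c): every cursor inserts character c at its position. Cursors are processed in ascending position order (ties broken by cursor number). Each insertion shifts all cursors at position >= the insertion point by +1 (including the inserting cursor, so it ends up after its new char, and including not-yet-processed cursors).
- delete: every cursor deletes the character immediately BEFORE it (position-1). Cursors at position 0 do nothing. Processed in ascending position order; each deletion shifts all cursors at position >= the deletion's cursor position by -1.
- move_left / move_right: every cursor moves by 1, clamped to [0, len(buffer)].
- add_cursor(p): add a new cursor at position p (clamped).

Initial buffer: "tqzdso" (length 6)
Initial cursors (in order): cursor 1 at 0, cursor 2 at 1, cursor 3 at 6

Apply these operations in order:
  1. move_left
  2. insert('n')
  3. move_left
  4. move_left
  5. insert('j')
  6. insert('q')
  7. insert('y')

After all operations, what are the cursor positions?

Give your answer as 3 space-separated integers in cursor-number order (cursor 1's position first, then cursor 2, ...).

Answer: 6 6 15

Derivation:
After op 1 (move_left): buffer="tqzdso" (len 6), cursors c1@0 c2@0 c3@5, authorship ......
After op 2 (insert('n')): buffer="nntqzdsno" (len 9), cursors c1@2 c2@2 c3@8, authorship 12.....3.
After op 3 (move_left): buffer="nntqzdsno" (len 9), cursors c1@1 c2@1 c3@7, authorship 12.....3.
After op 4 (move_left): buffer="nntqzdsno" (len 9), cursors c1@0 c2@0 c3@6, authorship 12.....3.
After op 5 (insert('j')): buffer="jjnntqzdjsno" (len 12), cursors c1@2 c2@2 c3@9, authorship 1212....3.3.
After op 6 (insert('q')): buffer="jjqqnntqzdjqsno" (len 15), cursors c1@4 c2@4 c3@12, authorship 121212....33.3.
After op 7 (insert('y')): buffer="jjqqyynntqzdjqysno" (len 18), cursors c1@6 c2@6 c3@15, authorship 12121212....333.3.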